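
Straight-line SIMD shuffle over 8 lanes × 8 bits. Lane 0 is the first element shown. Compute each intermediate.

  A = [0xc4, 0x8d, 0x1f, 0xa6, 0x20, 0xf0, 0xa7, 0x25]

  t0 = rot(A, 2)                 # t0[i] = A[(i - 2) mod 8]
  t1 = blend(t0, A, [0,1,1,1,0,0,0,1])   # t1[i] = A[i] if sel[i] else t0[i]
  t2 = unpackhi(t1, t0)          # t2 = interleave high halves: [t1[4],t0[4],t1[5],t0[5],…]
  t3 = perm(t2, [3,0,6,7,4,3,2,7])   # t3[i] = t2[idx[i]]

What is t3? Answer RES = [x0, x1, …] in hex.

RES = [ 0xa6  0x1f  0x25  0xf0  0x20  0xa6  0xa6  0xf0 ]

  t0: a7 25 c4 8d 1f a6 20 f0
  t1: a7 8d 1f a6 1f a6 20 25
  t2: 1f 1f a6 a6 20 20 25 f0
  t3: a6 1f 25 f0 20 a6 a6 f0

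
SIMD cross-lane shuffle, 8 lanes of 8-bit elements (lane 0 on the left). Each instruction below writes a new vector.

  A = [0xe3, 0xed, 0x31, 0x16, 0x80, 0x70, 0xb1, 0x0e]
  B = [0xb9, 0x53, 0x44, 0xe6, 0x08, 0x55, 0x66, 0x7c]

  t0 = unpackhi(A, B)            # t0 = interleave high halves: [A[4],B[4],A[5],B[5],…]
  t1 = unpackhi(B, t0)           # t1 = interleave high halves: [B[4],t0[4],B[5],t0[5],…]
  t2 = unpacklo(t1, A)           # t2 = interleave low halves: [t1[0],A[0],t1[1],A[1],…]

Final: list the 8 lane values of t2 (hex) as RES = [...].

RES = [ 0x08  0xe3  0xb1  0xed  0x55  0x31  0x66  0x16 ]

  t0: 80 08 70 55 b1 66 0e 7c
  t1: 08 b1 55 66 66 0e 7c 7c
  t2: 08 e3 b1 ed 55 31 66 16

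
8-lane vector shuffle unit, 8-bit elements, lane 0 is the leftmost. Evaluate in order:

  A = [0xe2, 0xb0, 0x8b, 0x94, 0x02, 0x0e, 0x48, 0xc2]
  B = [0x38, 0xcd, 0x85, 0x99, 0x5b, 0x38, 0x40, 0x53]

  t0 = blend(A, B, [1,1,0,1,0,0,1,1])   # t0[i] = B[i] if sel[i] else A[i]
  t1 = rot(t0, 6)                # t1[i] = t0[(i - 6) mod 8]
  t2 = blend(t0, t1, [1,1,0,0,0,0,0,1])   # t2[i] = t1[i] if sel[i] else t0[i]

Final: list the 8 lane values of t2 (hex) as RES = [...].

t0 = [0x38, 0xcd, 0x8b, 0x99, 0x02, 0x0e, 0x40, 0x53]
t1 = [0x8b, 0x99, 0x02, 0x0e, 0x40, 0x53, 0x38, 0xcd]
t2 = [0x8b, 0x99, 0x8b, 0x99, 0x02, 0x0e, 0x40, 0xcd]

RES = [ 0x8b  0x99  0x8b  0x99  0x02  0x0e  0x40  0xcd ]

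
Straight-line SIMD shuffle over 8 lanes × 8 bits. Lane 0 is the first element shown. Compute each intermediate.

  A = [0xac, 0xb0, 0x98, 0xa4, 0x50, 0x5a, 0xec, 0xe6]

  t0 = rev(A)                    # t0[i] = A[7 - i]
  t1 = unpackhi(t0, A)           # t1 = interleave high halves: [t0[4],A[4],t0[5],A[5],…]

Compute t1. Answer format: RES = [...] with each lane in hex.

RES = [ 0xa4  0x50  0x98  0x5a  0xb0  0xec  0xac  0xe6 ]

  t0: e6 ec 5a 50 a4 98 b0 ac
  t1: a4 50 98 5a b0 ec ac e6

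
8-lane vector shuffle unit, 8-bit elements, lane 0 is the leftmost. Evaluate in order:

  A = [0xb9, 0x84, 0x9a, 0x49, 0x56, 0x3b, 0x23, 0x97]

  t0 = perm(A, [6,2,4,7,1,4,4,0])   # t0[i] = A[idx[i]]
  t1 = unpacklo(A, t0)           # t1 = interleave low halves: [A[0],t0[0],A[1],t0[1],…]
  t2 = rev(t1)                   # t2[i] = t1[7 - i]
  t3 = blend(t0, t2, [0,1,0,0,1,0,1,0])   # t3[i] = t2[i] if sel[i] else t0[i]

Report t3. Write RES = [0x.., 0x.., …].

RES = [0x23, 0x49, 0x56, 0x97, 0x9a, 0x56, 0x23, 0xb9]

→ t0 |23|9a|56|97|84|56|56|b9|
→ t1 |b9|23|84|9a|9a|56|49|97|
→ t2 |97|49|56|9a|9a|84|23|b9|
→ t3 |23|49|56|97|9a|56|23|b9|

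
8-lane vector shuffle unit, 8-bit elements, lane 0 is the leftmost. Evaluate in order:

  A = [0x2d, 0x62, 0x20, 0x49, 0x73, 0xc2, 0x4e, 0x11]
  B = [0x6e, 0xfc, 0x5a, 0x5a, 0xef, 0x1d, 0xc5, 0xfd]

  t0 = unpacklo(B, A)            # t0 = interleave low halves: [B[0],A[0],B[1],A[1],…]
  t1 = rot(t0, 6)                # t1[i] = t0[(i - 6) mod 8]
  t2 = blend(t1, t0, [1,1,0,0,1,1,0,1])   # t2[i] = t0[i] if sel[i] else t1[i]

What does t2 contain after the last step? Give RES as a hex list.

RES = [ 0x6e  0x2d  0x5a  0x20  0x5a  0x20  0x6e  0x49 ]

  t0: 6e 2d fc 62 5a 20 5a 49
  t1: fc 62 5a 20 5a 49 6e 2d
  t2: 6e 2d 5a 20 5a 20 6e 49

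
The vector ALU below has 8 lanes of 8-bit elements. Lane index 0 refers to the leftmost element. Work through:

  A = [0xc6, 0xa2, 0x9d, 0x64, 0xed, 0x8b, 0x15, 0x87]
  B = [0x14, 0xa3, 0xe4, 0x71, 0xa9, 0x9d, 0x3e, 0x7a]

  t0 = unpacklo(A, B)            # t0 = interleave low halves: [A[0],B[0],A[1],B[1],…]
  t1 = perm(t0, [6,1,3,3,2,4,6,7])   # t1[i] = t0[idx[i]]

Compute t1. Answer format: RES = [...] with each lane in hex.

RES = [ 0x64  0x14  0xa3  0xa3  0xa2  0x9d  0x64  0x71 ]

t0 = [0xc6, 0x14, 0xa2, 0xa3, 0x9d, 0xe4, 0x64, 0x71]
t1 = [0x64, 0x14, 0xa3, 0xa3, 0xa2, 0x9d, 0x64, 0x71]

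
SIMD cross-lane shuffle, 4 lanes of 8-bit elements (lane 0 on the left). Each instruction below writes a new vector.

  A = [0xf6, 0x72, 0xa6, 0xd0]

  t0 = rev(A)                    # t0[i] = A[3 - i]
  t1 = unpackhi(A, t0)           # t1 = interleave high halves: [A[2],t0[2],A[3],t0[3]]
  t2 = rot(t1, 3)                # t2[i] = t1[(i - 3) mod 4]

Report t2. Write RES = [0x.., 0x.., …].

RES = [ 0x72  0xd0  0xf6  0xa6 ]

→ t0 |d0|a6|72|f6|
→ t1 |a6|72|d0|f6|
→ t2 |72|d0|f6|a6|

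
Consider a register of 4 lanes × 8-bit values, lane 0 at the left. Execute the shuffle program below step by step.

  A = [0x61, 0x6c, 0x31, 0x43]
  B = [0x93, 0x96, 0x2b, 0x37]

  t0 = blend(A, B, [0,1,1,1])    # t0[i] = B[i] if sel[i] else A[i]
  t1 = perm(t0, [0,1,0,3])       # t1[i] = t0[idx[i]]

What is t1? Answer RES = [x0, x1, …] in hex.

t0 = [0x61, 0x96, 0x2b, 0x37]
t1 = [0x61, 0x96, 0x61, 0x37]

RES = [0x61, 0x96, 0x61, 0x37]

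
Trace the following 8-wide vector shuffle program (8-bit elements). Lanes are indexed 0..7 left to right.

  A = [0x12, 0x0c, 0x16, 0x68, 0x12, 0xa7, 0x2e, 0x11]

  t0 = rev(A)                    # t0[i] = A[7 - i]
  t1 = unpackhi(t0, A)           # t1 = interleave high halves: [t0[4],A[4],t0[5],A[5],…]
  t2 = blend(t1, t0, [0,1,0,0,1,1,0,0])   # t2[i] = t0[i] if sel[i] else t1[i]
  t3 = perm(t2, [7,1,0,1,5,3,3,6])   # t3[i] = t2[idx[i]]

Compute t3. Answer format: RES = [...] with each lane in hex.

RES = [0x11, 0x2e, 0x68, 0x2e, 0x16, 0xa7, 0xa7, 0x12]

  t0: 11 2e a7 12 68 16 0c 12
  t1: 68 12 16 a7 0c 2e 12 11
  t2: 68 2e 16 a7 68 16 12 11
  t3: 11 2e 68 2e 16 a7 a7 12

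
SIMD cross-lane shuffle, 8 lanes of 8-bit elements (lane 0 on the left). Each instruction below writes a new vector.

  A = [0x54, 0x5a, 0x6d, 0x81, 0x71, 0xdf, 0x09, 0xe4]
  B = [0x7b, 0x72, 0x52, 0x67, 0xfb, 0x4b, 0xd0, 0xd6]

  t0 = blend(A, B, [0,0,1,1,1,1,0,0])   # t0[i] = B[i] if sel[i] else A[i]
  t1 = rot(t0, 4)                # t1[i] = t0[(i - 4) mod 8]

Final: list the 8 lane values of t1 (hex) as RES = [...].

t0 = [0x54, 0x5a, 0x52, 0x67, 0xfb, 0x4b, 0x09, 0xe4]
t1 = [0xfb, 0x4b, 0x09, 0xe4, 0x54, 0x5a, 0x52, 0x67]

RES = [0xfb, 0x4b, 0x09, 0xe4, 0x54, 0x5a, 0x52, 0x67]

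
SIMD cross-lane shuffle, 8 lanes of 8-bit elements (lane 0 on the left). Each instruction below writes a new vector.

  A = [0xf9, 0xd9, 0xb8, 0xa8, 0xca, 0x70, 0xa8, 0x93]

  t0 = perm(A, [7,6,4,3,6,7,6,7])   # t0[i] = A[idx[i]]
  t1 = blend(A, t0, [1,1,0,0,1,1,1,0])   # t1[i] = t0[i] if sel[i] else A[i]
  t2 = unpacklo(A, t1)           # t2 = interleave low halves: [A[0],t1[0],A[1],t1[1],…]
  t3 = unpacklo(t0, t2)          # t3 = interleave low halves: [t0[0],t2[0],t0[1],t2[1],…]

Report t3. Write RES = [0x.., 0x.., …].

RES = [0x93, 0xf9, 0xa8, 0x93, 0xca, 0xd9, 0xa8, 0xa8]

  t0: 93 a8 ca a8 a8 93 a8 93
  t1: 93 a8 b8 a8 a8 93 a8 93
  t2: f9 93 d9 a8 b8 b8 a8 a8
  t3: 93 f9 a8 93 ca d9 a8 a8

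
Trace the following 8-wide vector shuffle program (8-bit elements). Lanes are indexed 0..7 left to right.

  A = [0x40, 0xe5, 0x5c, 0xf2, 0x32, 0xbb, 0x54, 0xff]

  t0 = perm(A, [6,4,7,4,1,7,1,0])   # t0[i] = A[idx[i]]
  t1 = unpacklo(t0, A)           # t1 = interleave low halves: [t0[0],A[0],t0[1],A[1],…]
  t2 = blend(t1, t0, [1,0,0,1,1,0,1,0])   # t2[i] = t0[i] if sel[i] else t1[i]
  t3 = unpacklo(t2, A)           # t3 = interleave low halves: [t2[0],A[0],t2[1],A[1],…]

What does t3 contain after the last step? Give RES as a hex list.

RES = [0x54, 0x40, 0x40, 0xe5, 0x32, 0x5c, 0x32, 0xf2]

→ t0 |54|32|ff|32|e5|ff|e5|40|
→ t1 |54|40|32|e5|ff|5c|32|f2|
→ t2 |54|40|32|32|e5|5c|e5|f2|
→ t3 |54|40|40|e5|32|5c|32|f2|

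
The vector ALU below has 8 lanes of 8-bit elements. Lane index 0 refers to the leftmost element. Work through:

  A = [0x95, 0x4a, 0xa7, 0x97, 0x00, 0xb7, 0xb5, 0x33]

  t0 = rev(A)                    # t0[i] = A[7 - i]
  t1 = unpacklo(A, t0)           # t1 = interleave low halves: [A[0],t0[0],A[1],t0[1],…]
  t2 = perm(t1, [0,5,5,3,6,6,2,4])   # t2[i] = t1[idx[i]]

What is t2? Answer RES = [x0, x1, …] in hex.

RES = [ 0x95  0xb7  0xb7  0xb5  0x97  0x97  0x4a  0xa7 ]

→ t0 |33|b5|b7|00|97|a7|4a|95|
→ t1 |95|33|4a|b5|a7|b7|97|00|
→ t2 |95|b7|b7|b5|97|97|4a|a7|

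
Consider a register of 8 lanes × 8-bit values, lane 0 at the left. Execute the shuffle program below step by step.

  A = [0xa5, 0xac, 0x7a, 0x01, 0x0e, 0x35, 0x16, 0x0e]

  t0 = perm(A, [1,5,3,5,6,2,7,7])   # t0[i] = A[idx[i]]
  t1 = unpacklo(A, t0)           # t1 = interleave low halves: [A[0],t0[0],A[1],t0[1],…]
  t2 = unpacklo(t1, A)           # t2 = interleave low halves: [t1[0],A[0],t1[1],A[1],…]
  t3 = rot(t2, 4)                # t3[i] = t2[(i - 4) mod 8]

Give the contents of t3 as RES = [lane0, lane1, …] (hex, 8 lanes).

t0 = [0xac, 0x35, 0x01, 0x35, 0x16, 0x7a, 0x0e, 0x0e]
t1 = [0xa5, 0xac, 0xac, 0x35, 0x7a, 0x01, 0x01, 0x35]
t2 = [0xa5, 0xa5, 0xac, 0xac, 0xac, 0x7a, 0x35, 0x01]
t3 = [0xac, 0x7a, 0x35, 0x01, 0xa5, 0xa5, 0xac, 0xac]

RES = [ 0xac  0x7a  0x35  0x01  0xa5  0xa5  0xac  0xac ]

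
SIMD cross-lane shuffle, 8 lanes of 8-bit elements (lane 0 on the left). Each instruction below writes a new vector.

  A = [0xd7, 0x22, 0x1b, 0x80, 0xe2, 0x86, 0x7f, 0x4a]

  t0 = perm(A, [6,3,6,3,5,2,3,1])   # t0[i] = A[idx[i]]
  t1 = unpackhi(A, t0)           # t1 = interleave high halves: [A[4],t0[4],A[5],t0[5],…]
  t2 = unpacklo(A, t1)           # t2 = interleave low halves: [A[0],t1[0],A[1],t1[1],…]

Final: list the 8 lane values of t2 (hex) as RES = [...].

RES = [0xd7, 0xe2, 0x22, 0x86, 0x1b, 0x86, 0x80, 0x1b]

  t0: 7f 80 7f 80 86 1b 80 22
  t1: e2 86 86 1b 7f 80 4a 22
  t2: d7 e2 22 86 1b 86 80 1b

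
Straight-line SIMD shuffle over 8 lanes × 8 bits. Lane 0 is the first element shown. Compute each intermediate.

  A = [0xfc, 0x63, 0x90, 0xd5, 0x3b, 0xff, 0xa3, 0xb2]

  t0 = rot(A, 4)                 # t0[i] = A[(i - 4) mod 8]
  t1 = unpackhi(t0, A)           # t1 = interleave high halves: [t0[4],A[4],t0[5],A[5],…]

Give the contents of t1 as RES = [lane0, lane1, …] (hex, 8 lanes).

RES = [ 0xfc  0x3b  0x63  0xff  0x90  0xa3  0xd5  0xb2 ]

  t0: 3b ff a3 b2 fc 63 90 d5
  t1: fc 3b 63 ff 90 a3 d5 b2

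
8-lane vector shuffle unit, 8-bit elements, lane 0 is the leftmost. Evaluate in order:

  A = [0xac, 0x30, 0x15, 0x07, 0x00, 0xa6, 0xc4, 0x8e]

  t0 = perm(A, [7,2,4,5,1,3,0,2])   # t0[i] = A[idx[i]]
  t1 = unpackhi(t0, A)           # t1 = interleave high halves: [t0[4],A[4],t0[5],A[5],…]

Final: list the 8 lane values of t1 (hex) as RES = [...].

t0 = [0x8e, 0x15, 0x00, 0xa6, 0x30, 0x07, 0xac, 0x15]
t1 = [0x30, 0x00, 0x07, 0xa6, 0xac, 0xc4, 0x15, 0x8e]

RES = [ 0x30  0x00  0x07  0xa6  0xac  0xc4  0x15  0x8e ]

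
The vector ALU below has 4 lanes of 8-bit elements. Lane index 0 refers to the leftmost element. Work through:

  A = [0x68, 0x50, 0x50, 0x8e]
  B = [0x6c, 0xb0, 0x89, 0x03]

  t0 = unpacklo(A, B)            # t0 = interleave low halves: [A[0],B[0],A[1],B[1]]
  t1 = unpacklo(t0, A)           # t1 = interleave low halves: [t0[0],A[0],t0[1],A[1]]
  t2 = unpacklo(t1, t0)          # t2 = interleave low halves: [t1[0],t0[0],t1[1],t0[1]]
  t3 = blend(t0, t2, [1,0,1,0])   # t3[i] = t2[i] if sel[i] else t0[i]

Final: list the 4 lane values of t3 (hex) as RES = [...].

RES = [ 0x68  0x6c  0x68  0xb0 ]

  t0: 68 6c 50 b0
  t1: 68 68 6c 50
  t2: 68 68 68 6c
  t3: 68 6c 68 b0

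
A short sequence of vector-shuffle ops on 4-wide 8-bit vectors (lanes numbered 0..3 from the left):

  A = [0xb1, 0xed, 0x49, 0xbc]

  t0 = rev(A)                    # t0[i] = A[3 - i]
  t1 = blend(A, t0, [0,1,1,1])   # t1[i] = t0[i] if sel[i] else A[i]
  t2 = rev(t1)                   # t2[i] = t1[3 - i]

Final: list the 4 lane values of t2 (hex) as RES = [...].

→ t0 |bc|49|ed|b1|
→ t1 |b1|49|ed|b1|
→ t2 |b1|ed|49|b1|

RES = [ 0xb1  0xed  0x49  0xb1 ]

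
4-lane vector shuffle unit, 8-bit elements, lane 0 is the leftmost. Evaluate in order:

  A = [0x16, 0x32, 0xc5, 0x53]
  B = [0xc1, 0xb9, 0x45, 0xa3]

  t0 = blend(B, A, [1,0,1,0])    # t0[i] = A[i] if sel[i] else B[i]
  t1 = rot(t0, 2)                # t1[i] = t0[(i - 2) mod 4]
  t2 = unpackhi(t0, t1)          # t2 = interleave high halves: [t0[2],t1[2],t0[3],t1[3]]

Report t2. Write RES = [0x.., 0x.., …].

t0 = [0x16, 0xb9, 0xc5, 0xa3]
t1 = [0xc5, 0xa3, 0x16, 0xb9]
t2 = [0xc5, 0x16, 0xa3, 0xb9]

RES = [0xc5, 0x16, 0xa3, 0xb9]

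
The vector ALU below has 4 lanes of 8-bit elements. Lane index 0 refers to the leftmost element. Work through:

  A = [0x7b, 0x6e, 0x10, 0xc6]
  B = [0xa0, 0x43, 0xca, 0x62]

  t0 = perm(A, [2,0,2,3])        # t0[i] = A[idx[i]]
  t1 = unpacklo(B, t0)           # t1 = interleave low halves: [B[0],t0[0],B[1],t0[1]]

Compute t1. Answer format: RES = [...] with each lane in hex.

  t0: 10 7b 10 c6
  t1: a0 10 43 7b

RES = [ 0xa0  0x10  0x43  0x7b ]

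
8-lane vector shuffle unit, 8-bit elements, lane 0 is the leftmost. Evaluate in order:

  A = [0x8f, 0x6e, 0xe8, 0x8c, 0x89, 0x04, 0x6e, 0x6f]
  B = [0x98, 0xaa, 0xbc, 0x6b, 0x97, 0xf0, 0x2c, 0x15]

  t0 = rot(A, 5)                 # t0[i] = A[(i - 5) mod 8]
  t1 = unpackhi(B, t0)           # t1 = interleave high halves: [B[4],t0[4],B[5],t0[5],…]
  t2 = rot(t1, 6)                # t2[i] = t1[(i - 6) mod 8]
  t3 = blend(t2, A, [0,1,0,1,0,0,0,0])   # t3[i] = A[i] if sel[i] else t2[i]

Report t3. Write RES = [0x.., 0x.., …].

RES = [ 0xf0  0x6e  0x2c  0x8c  0x15  0xe8  0x97  0x6f ]

  t0: 8c 89 04 6e 6f 8f 6e e8
  t1: 97 6f f0 8f 2c 6e 15 e8
  t2: f0 8f 2c 6e 15 e8 97 6f
  t3: f0 6e 2c 8c 15 e8 97 6f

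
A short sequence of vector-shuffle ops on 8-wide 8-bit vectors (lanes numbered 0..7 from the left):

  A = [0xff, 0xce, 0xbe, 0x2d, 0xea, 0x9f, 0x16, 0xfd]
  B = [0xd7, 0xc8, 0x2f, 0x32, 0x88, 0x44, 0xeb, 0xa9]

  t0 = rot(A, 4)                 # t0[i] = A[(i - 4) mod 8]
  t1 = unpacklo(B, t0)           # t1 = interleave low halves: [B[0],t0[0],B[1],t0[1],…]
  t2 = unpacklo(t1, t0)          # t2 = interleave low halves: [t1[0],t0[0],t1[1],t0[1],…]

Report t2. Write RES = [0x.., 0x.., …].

RES = [ 0xd7  0xea  0xea  0x9f  0xc8  0x16  0x9f  0xfd ]

  t0: ea 9f 16 fd ff ce be 2d
  t1: d7 ea c8 9f 2f 16 32 fd
  t2: d7 ea ea 9f c8 16 9f fd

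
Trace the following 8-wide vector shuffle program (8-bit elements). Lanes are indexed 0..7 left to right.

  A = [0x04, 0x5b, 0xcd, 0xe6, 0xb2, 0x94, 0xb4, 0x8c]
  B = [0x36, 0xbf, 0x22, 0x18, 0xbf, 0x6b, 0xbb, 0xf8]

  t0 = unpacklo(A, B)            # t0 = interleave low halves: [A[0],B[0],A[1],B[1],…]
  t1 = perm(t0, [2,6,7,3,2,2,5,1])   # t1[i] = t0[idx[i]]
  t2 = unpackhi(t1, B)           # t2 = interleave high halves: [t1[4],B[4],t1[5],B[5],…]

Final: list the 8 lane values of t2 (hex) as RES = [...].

RES = [0x5b, 0xbf, 0x5b, 0x6b, 0x22, 0xbb, 0x36, 0xf8]

t0 = [0x04, 0x36, 0x5b, 0xbf, 0xcd, 0x22, 0xe6, 0x18]
t1 = [0x5b, 0xe6, 0x18, 0xbf, 0x5b, 0x5b, 0x22, 0x36]
t2 = [0x5b, 0xbf, 0x5b, 0x6b, 0x22, 0xbb, 0x36, 0xf8]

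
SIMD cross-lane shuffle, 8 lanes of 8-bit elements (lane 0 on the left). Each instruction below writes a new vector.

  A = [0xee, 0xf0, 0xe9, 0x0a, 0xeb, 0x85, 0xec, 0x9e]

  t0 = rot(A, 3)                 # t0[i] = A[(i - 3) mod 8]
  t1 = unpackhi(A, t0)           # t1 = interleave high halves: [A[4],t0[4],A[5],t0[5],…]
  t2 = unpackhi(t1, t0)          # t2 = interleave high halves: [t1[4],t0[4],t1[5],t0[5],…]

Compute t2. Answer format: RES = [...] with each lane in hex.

RES = [ 0xec  0xf0  0x0a  0xe9  0x9e  0x0a  0xeb  0xeb ]

t0 = [0x85, 0xec, 0x9e, 0xee, 0xf0, 0xe9, 0x0a, 0xeb]
t1 = [0xeb, 0xf0, 0x85, 0xe9, 0xec, 0x0a, 0x9e, 0xeb]
t2 = [0xec, 0xf0, 0x0a, 0xe9, 0x9e, 0x0a, 0xeb, 0xeb]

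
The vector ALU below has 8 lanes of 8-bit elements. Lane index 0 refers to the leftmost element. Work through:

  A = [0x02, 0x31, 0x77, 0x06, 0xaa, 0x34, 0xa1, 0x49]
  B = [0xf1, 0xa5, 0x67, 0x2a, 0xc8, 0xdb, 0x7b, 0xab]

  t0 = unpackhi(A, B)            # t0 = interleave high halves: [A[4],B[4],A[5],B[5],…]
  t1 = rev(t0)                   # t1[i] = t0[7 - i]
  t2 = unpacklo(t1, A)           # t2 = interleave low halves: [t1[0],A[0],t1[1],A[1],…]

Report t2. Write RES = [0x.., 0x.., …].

RES = [0xab, 0x02, 0x49, 0x31, 0x7b, 0x77, 0xa1, 0x06]

t0 = [0xaa, 0xc8, 0x34, 0xdb, 0xa1, 0x7b, 0x49, 0xab]
t1 = [0xab, 0x49, 0x7b, 0xa1, 0xdb, 0x34, 0xc8, 0xaa]
t2 = [0xab, 0x02, 0x49, 0x31, 0x7b, 0x77, 0xa1, 0x06]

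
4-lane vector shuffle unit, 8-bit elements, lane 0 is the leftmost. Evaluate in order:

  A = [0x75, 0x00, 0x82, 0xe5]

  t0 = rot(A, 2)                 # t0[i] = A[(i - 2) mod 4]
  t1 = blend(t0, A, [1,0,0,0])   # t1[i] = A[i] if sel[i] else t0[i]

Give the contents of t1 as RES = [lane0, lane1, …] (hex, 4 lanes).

  t0: 82 e5 75 00
  t1: 75 e5 75 00

RES = [ 0x75  0xe5  0x75  0x00 ]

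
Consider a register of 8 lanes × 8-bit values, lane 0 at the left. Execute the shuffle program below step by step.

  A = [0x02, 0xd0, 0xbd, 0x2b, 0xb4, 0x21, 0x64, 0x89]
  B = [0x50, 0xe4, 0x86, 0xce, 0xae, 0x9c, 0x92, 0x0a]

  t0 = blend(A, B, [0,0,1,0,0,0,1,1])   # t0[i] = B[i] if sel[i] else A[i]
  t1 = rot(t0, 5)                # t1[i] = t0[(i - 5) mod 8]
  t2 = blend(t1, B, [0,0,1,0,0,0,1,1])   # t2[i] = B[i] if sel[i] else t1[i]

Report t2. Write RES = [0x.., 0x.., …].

  t0: 02 d0 86 2b b4 21 92 0a
  t1: 2b b4 21 92 0a 02 d0 86
  t2: 2b b4 86 92 0a 02 92 0a

RES = [ 0x2b  0xb4  0x86  0x92  0x0a  0x02  0x92  0x0a ]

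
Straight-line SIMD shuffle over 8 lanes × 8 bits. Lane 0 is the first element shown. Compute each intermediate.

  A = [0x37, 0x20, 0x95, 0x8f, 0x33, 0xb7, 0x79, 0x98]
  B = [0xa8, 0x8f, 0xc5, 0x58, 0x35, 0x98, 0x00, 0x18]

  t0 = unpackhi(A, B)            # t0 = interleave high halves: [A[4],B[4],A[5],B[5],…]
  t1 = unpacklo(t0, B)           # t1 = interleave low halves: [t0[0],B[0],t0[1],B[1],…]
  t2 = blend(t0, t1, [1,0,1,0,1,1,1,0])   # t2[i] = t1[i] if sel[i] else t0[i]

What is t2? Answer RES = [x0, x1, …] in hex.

  t0: 33 35 b7 98 79 00 98 18
  t1: 33 a8 35 8f b7 c5 98 58
  t2: 33 35 35 98 b7 c5 98 18

RES = [0x33, 0x35, 0x35, 0x98, 0xb7, 0xc5, 0x98, 0x18]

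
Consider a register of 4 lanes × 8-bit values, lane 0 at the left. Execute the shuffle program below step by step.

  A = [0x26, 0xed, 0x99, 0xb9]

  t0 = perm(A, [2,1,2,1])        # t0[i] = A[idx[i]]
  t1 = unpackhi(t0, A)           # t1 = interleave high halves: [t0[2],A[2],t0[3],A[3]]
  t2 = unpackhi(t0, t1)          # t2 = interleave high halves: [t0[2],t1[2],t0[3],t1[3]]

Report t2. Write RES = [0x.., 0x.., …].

t0 = [0x99, 0xed, 0x99, 0xed]
t1 = [0x99, 0x99, 0xed, 0xb9]
t2 = [0x99, 0xed, 0xed, 0xb9]

RES = [ 0x99  0xed  0xed  0xb9 ]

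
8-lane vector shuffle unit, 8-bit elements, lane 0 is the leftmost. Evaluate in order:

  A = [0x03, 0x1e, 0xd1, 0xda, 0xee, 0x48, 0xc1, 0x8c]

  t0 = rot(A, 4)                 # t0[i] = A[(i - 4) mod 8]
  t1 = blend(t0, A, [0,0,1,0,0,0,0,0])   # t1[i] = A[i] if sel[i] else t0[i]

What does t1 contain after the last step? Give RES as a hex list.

RES = [0xee, 0x48, 0xd1, 0x8c, 0x03, 0x1e, 0xd1, 0xda]

t0 = [0xee, 0x48, 0xc1, 0x8c, 0x03, 0x1e, 0xd1, 0xda]
t1 = [0xee, 0x48, 0xd1, 0x8c, 0x03, 0x1e, 0xd1, 0xda]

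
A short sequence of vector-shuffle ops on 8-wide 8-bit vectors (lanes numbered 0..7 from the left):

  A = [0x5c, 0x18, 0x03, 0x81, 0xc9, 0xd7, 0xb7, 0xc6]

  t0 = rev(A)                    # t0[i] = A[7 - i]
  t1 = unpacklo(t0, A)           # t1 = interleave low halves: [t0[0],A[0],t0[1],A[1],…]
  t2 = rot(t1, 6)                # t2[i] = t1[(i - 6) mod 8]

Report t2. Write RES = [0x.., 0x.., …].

t0 = [0xc6, 0xb7, 0xd7, 0xc9, 0x81, 0x03, 0x18, 0x5c]
t1 = [0xc6, 0x5c, 0xb7, 0x18, 0xd7, 0x03, 0xc9, 0x81]
t2 = [0xb7, 0x18, 0xd7, 0x03, 0xc9, 0x81, 0xc6, 0x5c]

RES = [0xb7, 0x18, 0xd7, 0x03, 0xc9, 0x81, 0xc6, 0x5c]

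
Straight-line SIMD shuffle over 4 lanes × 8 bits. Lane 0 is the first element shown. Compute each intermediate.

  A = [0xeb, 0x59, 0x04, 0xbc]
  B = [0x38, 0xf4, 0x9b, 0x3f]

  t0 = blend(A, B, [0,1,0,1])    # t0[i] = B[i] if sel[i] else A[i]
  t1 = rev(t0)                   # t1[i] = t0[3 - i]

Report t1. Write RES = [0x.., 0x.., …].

→ t0 |eb|f4|04|3f|
→ t1 |3f|04|f4|eb|

RES = [ 0x3f  0x04  0xf4  0xeb ]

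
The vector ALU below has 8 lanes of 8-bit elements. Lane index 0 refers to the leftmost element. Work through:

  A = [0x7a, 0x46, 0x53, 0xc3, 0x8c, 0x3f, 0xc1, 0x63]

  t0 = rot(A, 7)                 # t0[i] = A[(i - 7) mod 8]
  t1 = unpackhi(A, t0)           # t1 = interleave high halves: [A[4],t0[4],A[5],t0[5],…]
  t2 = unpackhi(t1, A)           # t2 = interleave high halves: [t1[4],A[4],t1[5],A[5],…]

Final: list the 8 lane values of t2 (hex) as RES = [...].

  t0: 46 53 c3 8c 3f c1 63 7a
  t1: 8c 3f 3f c1 c1 63 63 7a
  t2: c1 8c 63 3f 63 c1 7a 63

RES = [ 0xc1  0x8c  0x63  0x3f  0x63  0xc1  0x7a  0x63 ]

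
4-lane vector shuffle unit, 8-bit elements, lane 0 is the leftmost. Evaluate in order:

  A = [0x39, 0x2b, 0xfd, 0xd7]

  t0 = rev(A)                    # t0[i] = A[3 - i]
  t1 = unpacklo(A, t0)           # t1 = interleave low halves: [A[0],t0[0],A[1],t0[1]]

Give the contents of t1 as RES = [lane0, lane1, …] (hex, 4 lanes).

RES = [0x39, 0xd7, 0x2b, 0xfd]

→ t0 |d7|fd|2b|39|
→ t1 |39|d7|2b|fd|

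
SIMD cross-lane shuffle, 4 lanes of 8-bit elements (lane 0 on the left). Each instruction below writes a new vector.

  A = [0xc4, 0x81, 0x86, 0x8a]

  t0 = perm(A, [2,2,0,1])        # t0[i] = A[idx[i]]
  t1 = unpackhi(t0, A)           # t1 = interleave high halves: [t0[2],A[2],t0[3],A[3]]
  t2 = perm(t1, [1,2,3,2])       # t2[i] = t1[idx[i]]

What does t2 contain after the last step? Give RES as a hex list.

RES = [ 0x86  0x81  0x8a  0x81 ]

t0 = [0x86, 0x86, 0xc4, 0x81]
t1 = [0xc4, 0x86, 0x81, 0x8a]
t2 = [0x86, 0x81, 0x8a, 0x81]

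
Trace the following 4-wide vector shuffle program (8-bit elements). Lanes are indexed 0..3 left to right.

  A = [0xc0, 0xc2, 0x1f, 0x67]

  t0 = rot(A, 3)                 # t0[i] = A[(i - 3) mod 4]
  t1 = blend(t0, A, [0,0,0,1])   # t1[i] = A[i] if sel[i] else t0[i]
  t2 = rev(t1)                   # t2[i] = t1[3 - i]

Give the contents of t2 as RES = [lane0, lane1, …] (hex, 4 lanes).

→ t0 |c2|1f|67|c0|
→ t1 |c2|1f|67|67|
→ t2 |67|67|1f|c2|

RES = [0x67, 0x67, 0x1f, 0xc2]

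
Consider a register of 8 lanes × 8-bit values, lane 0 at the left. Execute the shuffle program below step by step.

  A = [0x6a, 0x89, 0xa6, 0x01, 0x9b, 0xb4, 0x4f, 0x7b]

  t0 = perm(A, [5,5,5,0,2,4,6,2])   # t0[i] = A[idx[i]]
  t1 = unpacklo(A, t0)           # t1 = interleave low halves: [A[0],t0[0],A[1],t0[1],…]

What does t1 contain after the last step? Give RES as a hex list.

t0 = [0xb4, 0xb4, 0xb4, 0x6a, 0xa6, 0x9b, 0x4f, 0xa6]
t1 = [0x6a, 0xb4, 0x89, 0xb4, 0xa6, 0xb4, 0x01, 0x6a]

RES = [ 0x6a  0xb4  0x89  0xb4  0xa6  0xb4  0x01  0x6a ]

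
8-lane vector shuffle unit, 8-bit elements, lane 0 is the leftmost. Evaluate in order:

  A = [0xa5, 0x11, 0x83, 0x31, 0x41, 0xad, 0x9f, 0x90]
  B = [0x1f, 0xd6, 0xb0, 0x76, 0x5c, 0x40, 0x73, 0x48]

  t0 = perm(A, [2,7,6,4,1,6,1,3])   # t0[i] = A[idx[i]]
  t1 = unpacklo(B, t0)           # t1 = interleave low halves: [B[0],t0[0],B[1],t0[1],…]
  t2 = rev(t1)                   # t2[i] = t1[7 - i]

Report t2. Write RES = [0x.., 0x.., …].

→ t0 |83|90|9f|41|11|9f|11|31|
→ t1 |1f|83|d6|90|b0|9f|76|41|
→ t2 |41|76|9f|b0|90|d6|83|1f|

RES = [0x41, 0x76, 0x9f, 0xb0, 0x90, 0xd6, 0x83, 0x1f]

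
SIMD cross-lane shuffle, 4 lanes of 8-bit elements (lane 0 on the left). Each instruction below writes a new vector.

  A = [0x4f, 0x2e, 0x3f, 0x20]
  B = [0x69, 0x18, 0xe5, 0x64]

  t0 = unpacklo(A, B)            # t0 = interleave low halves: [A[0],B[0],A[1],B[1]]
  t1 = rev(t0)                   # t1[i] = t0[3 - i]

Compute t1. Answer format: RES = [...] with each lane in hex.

RES = [ 0x18  0x2e  0x69  0x4f ]

  t0: 4f 69 2e 18
  t1: 18 2e 69 4f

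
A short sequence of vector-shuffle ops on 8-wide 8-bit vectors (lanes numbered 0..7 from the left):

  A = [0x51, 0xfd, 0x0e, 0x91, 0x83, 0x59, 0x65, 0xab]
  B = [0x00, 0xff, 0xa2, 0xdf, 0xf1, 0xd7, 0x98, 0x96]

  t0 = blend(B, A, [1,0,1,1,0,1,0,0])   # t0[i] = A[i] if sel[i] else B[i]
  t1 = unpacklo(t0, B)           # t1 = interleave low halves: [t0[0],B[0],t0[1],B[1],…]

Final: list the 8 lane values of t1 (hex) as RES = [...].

RES = [0x51, 0x00, 0xff, 0xff, 0x0e, 0xa2, 0x91, 0xdf]

  t0: 51 ff 0e 91 f1 59 98 96
  t1: 51 00 ff ff 0e a2 91 df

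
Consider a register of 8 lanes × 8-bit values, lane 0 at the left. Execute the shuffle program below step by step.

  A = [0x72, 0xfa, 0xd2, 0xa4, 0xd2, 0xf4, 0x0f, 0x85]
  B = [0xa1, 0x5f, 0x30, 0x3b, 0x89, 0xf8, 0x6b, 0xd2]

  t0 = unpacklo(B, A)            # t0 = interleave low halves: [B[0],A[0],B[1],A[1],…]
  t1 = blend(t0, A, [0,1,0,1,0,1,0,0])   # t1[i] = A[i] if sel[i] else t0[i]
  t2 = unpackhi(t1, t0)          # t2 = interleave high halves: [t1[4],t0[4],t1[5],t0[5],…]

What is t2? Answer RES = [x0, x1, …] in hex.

RES = [0x30, 0x30, 0xf4, 0xd2, 0x3b, 0x3b, 0xa4, 0xa4]

t0 = [0xa1, 0x72, 0x5f, 0xfa, 0x30, 0xd2, 0x3b, 0xa4]
t1 = [0xa1, 0xfa, 0x5f, 0xa4, 0x30, 0xf4, 0x3b, 0xa4]
t2 = [0x30, 0x30, 0xf4, 0xd2, 0x3b, 0x3b, 0xa4, 0xa4]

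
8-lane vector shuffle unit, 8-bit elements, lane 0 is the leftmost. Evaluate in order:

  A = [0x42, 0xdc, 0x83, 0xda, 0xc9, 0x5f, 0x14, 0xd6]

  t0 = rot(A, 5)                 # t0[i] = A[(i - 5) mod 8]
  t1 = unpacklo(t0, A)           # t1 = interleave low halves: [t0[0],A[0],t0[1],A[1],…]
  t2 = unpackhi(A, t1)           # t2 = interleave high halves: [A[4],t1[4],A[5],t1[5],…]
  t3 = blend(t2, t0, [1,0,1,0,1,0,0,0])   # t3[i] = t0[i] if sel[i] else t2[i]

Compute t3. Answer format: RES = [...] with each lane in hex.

t0 = [0xda, 0xc9, 0x5f, 0x14, 0xd6, 0x42, 0xdc, 0x83]
t1 = [0xda, 0x42, 0xc9, 0xdc, 0x5f, 0x83, 0x14, 0xda]
t2 = [0xc9, 0x5f, 0x5f, 0x83, 0x14, 0x14, 0xd6, 0xda]
t3 = [0xda, 0x5f, 0x5f, 0x83, 0xd6, 0x14, 0xd6, 0xda]

RES = [ 0xda  0x5f  0x5f  0x83  0xd6  0x14  0xd6  0xda ]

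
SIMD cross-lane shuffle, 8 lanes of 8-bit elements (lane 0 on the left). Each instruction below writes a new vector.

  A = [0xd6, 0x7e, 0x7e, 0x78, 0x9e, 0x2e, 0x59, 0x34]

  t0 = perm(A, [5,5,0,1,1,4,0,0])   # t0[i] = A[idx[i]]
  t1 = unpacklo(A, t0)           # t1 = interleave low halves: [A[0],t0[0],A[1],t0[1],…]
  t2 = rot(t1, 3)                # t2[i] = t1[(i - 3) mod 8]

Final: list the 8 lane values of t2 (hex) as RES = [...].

→ t0 |2e|2e|d6|7e|7e|9e|d6|d6|
→ t1 |d6|2e|7e|2e|7e|d6|78|7e|
→ t2 |d6|78|7e|d6|2e|7e|2e|7e|

RES = [0xd6, 0x78, 0x7e, 0xd6, 0x2e, 0x7e, 0x2e, 0x7e]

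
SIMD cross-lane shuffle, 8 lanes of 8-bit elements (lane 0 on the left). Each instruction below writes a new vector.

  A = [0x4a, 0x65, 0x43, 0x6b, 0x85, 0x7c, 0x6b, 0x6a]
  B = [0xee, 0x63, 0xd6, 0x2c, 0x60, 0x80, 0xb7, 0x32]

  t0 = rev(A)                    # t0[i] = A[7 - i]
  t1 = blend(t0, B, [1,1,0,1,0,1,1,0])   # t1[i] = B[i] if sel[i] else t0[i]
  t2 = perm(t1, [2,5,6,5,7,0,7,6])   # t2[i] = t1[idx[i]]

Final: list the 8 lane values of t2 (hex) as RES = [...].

t0 = [0x6a, 0x6b, 0x7c, 0x85, 0x6b, 0x43, 0x65, 0x4a]
t1 = [0xee, 0x63, 0x7c, 0x2c, 0x6b, 0x80, 0xb7, 0x4a]
t2 = [0x7c, 0x80, 0xb7, 0x80, 0x4a, 0xee, 0x4a, 0xb7]

RES = [0x7c, 0x80, 0xb7, 0x80, 0x4a, 0xee, 0x4a, 0xb7]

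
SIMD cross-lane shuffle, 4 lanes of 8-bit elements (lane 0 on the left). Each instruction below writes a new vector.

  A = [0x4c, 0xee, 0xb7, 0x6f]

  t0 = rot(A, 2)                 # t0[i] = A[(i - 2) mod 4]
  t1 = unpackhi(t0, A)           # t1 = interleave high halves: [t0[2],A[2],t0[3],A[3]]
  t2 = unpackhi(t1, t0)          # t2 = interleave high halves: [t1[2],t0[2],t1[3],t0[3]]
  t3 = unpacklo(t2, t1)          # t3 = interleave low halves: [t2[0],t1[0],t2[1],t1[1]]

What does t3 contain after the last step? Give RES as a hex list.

RES = [ 0xee  0x4c  0x4c  0xb7 ]

  t0: b7 6f 4c ee
  t1: 4c b7 ee 6f
  t2: ee 4c 6f ee
  t3: ee 4c 4c b7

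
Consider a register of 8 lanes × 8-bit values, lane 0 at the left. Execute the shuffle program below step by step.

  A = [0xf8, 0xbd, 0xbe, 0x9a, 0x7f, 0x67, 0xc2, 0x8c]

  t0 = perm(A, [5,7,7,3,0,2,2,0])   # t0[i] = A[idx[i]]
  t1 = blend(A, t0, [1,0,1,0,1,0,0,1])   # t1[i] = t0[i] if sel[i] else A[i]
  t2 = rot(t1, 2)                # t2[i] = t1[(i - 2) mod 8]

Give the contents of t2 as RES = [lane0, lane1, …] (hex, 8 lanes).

→ t0 |67|8c|8c|9a|f8|be|be|f8|
→ t1 |67|bd|8c|9a|f8|67|c2|f8|
→ t2 |c2|f8|67|bd|8c|9a|f8|67|

RES = [ 0xc2  0xf8  0x67  0xbd  0x8c  0x9a  0xf8  0x67 ]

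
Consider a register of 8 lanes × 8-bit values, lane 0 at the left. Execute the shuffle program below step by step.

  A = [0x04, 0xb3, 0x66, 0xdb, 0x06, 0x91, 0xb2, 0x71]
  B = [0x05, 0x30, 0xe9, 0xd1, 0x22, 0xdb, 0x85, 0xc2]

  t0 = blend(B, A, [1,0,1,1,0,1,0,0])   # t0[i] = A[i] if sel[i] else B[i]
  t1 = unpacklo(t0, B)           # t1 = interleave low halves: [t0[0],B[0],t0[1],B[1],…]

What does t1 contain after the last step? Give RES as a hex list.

  t0: 04 30 66 db 22 91 85 c2
  t1: 04 05 30 30 66 e9 db d1

RES = [ 0x04  0x05  0x30  0x30  0x66  0xe9  0xdb  0xd1 ]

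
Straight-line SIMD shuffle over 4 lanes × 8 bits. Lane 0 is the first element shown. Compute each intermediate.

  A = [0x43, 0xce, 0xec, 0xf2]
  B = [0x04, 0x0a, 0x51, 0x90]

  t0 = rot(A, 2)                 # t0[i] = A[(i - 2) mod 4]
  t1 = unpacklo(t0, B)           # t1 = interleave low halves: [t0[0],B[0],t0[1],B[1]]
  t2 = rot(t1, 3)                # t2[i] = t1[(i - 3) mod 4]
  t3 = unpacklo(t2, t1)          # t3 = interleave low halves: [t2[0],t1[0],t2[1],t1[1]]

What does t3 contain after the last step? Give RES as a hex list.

  t0: ec f2 43 ce
  t1: ec 04 f2 0a
  t2: 04 f2 0a ec
  t3: 04 ec f2 04

RES = [0x04, 0xec, 0xf2, 0x04]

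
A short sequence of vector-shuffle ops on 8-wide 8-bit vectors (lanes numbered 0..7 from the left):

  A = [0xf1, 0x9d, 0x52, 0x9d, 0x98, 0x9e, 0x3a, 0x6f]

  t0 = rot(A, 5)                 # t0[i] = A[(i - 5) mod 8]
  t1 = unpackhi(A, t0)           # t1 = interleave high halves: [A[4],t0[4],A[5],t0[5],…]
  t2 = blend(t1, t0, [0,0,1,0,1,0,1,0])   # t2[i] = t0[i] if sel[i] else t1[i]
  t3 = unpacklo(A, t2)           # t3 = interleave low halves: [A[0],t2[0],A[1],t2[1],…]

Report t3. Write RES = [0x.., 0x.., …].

RES = [0xf1, 0x98, 0x9d, 0x6f, 0x52, 0x9e, 0x9d, 0xf1]

→ t0 |9d|98|9e|3a|6f|f1|9d|52|
→ t1 |98|6f|9e|f1|3a|9d|6f|52|
→ t2 |98|6f|9e|f1|6f|9d|9d|52|
→ t3 |f1|98|9d|6f|52|9e|9d|f1|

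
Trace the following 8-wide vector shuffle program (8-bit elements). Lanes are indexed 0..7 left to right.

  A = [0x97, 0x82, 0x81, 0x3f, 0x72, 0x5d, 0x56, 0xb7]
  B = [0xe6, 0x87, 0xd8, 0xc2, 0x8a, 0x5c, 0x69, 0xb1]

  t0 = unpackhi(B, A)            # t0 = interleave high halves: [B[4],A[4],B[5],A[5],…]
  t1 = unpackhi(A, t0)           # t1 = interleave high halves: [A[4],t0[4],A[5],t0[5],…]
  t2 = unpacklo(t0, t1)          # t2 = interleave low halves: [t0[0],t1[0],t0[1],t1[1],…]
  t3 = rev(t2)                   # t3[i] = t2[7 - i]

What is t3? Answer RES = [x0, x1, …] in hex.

  t0: 8a 72 5c 5d 69 56 b1 b7
  t1: 72 69 5d 56 56 b1 b7 b7
  t2: 8a 72 72 69 5c 5d 5d 56
  t3: 56 5d 5d 5c 69 72 72 8a

RES = [0x56, 0x5d, 0x5d, 0x5c, 0x69, 0x72, 0x72, 0x8a]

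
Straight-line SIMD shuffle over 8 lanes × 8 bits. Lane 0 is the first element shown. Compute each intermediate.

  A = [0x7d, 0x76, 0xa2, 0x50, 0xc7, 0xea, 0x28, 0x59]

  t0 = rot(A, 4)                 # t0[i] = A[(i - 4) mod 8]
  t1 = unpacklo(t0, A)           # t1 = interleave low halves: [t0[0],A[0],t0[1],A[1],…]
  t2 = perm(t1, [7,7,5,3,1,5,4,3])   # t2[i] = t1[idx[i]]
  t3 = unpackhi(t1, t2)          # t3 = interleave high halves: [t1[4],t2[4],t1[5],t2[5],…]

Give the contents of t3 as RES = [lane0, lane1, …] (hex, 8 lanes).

RES = [ 0x28  0x7d  0xa2  0xa2  0x59  0x28  0x50  0x76 ]

  t0: c7 ea 28 59 7d 76 a2 50
  t1: c7 7d ea 76 28 a2 59 50
  t2: 50 50 a2 76 7d a2 28 76
  t3: 28 7d a2 a2 59 28 50 76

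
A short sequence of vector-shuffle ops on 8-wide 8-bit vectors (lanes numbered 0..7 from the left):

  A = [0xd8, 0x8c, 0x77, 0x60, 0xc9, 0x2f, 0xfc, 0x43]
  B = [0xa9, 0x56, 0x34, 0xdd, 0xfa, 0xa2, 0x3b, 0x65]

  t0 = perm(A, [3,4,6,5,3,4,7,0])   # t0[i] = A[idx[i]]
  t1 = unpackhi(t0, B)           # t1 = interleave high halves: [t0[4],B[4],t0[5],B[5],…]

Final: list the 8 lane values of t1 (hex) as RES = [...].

→ t0 |60|c9|fc|2f|60|c9|43|d8|
→ t1 |60|fa|c9|a2|43|3b|d8|65|

RES = [ 0x60  0xfa  0xc9  0xa2  0x43  0x3b  0xd8  0x65 ]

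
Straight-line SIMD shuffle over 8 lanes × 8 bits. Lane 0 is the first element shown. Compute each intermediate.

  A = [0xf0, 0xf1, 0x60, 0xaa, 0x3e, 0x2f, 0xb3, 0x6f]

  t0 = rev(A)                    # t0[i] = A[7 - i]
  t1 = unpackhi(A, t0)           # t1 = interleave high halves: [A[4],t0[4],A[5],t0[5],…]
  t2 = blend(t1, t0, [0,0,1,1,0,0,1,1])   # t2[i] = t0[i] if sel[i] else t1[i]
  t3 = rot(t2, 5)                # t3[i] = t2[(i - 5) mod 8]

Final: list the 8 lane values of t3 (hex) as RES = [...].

RES = [ 0x3e  0xb3  0xf1  0xf1  0xf0  0x3e  0xaa  0x2f ]

  t0: 6f b3 2f 3e aa 60 f1 f0
  t1: 3e aa 2f 60 b3 f1 6f f0
  t2: 3e aa 2f 3e b3 f1 f1 f0
  t3: 3e b3 f1 f1 f0 3e aa 2f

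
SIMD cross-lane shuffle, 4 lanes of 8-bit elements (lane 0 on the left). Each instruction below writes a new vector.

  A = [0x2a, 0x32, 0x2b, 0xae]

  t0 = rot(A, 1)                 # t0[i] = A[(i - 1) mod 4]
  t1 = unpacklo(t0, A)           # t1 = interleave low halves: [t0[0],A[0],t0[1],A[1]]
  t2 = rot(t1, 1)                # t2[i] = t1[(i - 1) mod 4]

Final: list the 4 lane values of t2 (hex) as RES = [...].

RES = [ 0x32  0xae  0x2a  0x2a ]

  t0: ae 2a 32 2b
  t1: ae 2a 2a 32
  t2: 32 ae 2a 2a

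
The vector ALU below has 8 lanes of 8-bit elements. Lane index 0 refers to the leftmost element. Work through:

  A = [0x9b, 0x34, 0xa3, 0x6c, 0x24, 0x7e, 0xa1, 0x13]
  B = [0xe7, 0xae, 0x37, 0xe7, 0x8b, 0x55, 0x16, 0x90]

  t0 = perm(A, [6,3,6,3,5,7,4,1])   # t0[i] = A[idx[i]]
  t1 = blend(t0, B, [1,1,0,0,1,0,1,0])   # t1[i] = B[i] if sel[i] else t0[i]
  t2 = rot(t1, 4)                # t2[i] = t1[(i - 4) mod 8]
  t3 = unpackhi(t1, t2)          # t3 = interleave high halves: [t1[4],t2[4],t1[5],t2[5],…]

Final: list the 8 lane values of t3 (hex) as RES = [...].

RES = [ 0x8b  0xe7  0x13  0xae  0x16  0xa1  0x34  0x6c ]

t0 = [0xa1, 0x6c, 0xa1, 0x6c, 0x7e, 0x13, 0x24, 0x34]
t1 = [0xe7, 0xae, 0xa1, 0x6c, 0x8b, 0x13, 0x16, 0x34]
t2 = [0x8b, 0x13, 0x16, 0x34, 0xe7, 0xae, 0xa1, 0x6c]
t3 = [0x8b, 0xe7, 0x13, 0xae, 0x16, 0xa1, 0x34, 0x6c]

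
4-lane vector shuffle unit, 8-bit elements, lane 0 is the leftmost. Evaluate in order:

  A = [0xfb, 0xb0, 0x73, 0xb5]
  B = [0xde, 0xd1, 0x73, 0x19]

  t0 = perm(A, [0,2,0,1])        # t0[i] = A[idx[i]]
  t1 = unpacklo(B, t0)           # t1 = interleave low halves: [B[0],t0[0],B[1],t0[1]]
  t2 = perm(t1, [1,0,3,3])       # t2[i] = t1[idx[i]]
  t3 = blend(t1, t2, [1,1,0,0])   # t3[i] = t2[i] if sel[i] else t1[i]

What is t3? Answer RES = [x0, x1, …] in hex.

t0 = [0xfb, 0x73, 0xfb, 0xb0]
t1 = [0xde, 0xfb, 0xd1, 0x73]
t2 = [0xfb, 0xde, 0x73, 0x73]
t3 = [0xfb, 0xde, 0xd1, 0x73]

RES = [0xfb, 0xde, 0xd1, 0x73]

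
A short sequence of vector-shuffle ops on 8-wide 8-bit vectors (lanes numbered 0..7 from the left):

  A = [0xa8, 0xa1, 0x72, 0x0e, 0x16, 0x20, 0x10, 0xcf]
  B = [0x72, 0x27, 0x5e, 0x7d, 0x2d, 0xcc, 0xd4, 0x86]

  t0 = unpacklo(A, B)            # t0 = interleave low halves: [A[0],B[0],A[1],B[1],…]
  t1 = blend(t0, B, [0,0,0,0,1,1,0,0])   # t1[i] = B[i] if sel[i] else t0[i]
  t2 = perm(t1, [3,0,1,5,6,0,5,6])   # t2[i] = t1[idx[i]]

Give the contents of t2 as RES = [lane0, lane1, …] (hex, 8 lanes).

RES = [ 0x27  0xa8  0x72  0xcc  0x0e  0xa8  0xcc  0x0e ]

t0 = [0xa8, 0x72, 0xa1, 0x27, 0x72, 0x5e, 0x0e, 0x7d]
t1 = [0xa8, 0x72, 0xa1, 0x27, 0x2d, 0xcc, 0x0e, 0x7d]
t2 = [0x27, 0xa8, 0x72, 0xcc, 0x0e, 0xa8, 0xcc, 0x0e]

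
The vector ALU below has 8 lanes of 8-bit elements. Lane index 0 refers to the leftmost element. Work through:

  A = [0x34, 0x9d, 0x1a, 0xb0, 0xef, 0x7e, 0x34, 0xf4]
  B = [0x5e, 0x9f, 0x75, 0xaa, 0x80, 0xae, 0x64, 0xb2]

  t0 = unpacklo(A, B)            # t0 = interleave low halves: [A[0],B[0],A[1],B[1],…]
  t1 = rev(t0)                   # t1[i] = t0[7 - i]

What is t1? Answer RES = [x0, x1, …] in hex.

RES = [0xaa, 0xb0, 0x75, 0x1a, 0x9f, 0x9d, 0x5e, 0x34]

  t0: 34 5e 9d 9f 1a 75 b0 aa
  t1: aa b0 75 1a 9f 9d 5e 34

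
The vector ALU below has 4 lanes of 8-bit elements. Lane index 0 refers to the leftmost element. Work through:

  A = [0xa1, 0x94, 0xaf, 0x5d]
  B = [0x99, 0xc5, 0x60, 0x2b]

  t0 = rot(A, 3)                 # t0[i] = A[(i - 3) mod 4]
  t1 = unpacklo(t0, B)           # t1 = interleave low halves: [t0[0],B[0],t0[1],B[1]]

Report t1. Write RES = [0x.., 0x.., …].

RES = [0x94, 0x99, 0xaf, 0xc5]

t0 = [0x94, 0xaf, 0x5d, 0xa1]
t1 = [0x94, 0x99, 0xaf, 0xc5]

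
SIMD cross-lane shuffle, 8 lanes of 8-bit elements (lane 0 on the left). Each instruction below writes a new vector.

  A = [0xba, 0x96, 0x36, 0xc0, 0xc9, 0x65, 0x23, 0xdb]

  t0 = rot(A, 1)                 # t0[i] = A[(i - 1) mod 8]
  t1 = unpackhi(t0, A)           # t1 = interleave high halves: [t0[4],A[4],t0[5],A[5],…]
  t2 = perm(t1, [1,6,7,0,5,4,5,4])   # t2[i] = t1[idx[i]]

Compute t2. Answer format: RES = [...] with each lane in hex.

  t0: db ba 96 36 c0 c9 65 23
  t1: c0 c9 c9 65 65 23 23 db
  t2: c9 23 db c0 23 65 23 65

RES = [0xc9, 0x23, 0xdb, 0xc0, 0x23, 0x65, 0x23, 0x65]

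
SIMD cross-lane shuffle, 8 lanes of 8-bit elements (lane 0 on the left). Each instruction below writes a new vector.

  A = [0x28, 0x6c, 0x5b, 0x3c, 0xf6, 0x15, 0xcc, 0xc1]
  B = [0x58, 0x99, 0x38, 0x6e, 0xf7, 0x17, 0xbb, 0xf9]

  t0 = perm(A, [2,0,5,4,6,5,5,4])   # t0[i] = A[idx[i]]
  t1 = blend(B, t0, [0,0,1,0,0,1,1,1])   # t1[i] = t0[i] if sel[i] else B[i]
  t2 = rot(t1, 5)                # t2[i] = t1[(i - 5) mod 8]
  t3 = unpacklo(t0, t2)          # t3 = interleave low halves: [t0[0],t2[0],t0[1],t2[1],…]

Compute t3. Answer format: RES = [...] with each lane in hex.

t0 = [0x5b, 0x28, 0x15, 0xf6, 0xcc, 0x15, 0x15, 0xf6]
t1 = [0x58, 0x99, 0x15, 0x6e, 0xf7, 0x15, 0x15, 0xf6]
t2 = [0x6e, 0xf7, 0x15, 0x15, 0xf6, 0x58, 0x99, 0x15]
t3 = [0x5b, 0x6e, 0x28, 0xf7, 0x15, 0x15, 0xf6, 0x15]

RES = [ 0x5b  0x6e  0x28  0xf7  0x15  0x15  0xf6  0x15 ]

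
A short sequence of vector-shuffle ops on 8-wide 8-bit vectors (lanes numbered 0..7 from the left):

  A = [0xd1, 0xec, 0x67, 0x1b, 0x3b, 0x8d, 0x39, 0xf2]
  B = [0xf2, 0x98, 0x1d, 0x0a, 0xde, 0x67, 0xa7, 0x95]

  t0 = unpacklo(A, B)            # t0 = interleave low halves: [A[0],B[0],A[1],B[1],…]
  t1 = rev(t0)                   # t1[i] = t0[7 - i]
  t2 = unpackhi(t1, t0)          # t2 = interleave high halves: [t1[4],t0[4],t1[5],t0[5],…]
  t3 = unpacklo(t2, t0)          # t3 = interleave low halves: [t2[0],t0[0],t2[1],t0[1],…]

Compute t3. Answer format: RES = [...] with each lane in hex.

RES = [ 0x98  0xd1  0x67  0xf2  0xec  0xec  0x1d  0x98 ]

t0 = [0xd1, 0xf2, 0xec, 0x98, 0x67, 0x1d, 0x1b, 0x0a]
t1 = [0x0a, 0x1b, 0x1d, 0x67, 0x98, 0xec, 0xf2, 0xd1]
t2 = [0x98, 0x67, 0xec, 0x1d, 0xf2, 0x1b, 0xd1, 0x0a]
t3 = [0x98, 0xd1, 0x67, 0xf2, 0xec, 0xec, 0x1d, 0x98]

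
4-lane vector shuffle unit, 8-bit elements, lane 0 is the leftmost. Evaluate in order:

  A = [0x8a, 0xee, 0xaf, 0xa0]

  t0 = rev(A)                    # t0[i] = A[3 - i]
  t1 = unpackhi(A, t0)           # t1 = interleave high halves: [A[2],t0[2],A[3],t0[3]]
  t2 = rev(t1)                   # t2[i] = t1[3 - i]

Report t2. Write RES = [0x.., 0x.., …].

RES = [0x8a, 0xa0, 0xee, 0xaf]

t0 = [0xa0, 0xaf, 0xee, 0x8a]
t1 = [0xaf, 0xee, 0xa0, 0x8a]
t2 = [0x8a, 0xa0, 0xee, 0xaf]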